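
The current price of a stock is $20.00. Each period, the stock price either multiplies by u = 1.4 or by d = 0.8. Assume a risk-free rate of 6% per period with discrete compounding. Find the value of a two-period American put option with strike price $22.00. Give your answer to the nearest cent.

Risk-neutral probability p = (1 + 0.06 − 0.8)/(1.4 − 0.8) = 0.2600/0.6000 = 0.4333
Terminal stock prices: S_uu = 39.2, S_ud = 22.4, S_dd = 12.8
Terminal payoffs (K − S): max(-17.2, 0) = 0, max(-0.4, 0) = 0, max(9.2, 0) = 9.2
Node u (S = 28): continuation = 1/1.06·[0.4333·0.0000 + 0.5667·0.0000] = 0.0000; exercise value = 0.0000 ≤ continuation, so V_u = 0.0000
Node d (S = 16): continuation = 1/1.06·[0.4333·0.0000 + 0.5667·9.2000] = 4.9182; exercise value = 6.0000 > continuation, so V_d = 6.0000 (exercise)
Node 0 (S = 20): continuation = 1/1.06·[0.4333·0.0000 + 0.5667·6.0000] = 3.2075; exercise value = 2.0000 ≤ continuation, so V_0 = 3.2075

$3.21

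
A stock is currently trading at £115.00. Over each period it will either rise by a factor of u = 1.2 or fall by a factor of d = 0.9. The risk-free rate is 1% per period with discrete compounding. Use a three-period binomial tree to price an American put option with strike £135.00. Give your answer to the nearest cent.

£23.08

Risk-neutral probability p = (1 + 0.01 − 0.9)/(1.2 − 0.9) = 0.1100/0.3000 = 0.3667
Terminal stock prices: S_uuu = 198.7, S_uud = 149, S_udd = 111.8, S_ddd = 83.84
Terminal payoffs (K − S): max(-63.72, 0) = 0, max(-14.04, 0) = 0, max(23.22, 0) = 23.22, max(51.16, 0) = 51.16
Node uu (S = 165.6): continuation = 1/1.01·[0.3667·0.0000 + 0.6333·0.0000] = 0.0000; exercise value = 0.0000 ≤ continuation, so V_uu = 0.0000
Node ud (S = 124.2): continuation = 1/1.01·[0.3667·0.0000 + 0.6333·23.2200] = 14.5604; exercise value = 10.8000 ≤ continuation, so V_ud = 14.5604
Node dd (S = 93.15): continuation = 1/1.01·[0.3667·23.2200 + 0.6333·51.1650] = 40.5134; exercise value = 41.8500 > continuation, so V_dd = 41.8500 (exercise)
Node u (S = 138): continuation = 1/1.01·[0.3667·0.0000 + 0.6333·14.5604] = 9.1303; exercise value = 0.0000 ≤ continuation, so V_u = 9.1303
Node d (S = 103.5): continuation = 1/1.01·[0.3667·14.5604 + 0.6333·41.8500] = 31.5285; exercise value = 31.5000 ≤ continuation, so V_d = 31.5285
Node 0 (S = 115): continuation = 1/1.01·[0.3667·9.1303 + 0.6333·31.5285] = 23.0850; exercise value = 20.0000 ≤ continuation, so V_0 = 23.0850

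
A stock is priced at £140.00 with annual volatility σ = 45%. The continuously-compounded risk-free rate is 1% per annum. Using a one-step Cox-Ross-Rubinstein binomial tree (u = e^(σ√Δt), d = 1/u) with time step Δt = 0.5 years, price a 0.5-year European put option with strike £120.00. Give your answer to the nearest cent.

£10.32

CRR parameters: u = e^(σ√Δt) = e^(0.45·√0.5) = 1.3746, d = 1/u = 0.7275
Per-period rate: rΔt = 0.01·0.5 = 0.005, so R = e^0.005 = 1.0050
Risk-neutral probability p = (e^0.005 − 0.7275)/(1.3746 − 0.7275) = 0.2776/0.6472 = 0.4289
Terminal stock prices: S_u = 192.5, S_d = 101.8
Terminal payoffs (K − S): max(-72.45, 0) = 0, max(18.16, 0) = 18.16
Node 0 (S = 140): V_0 = e^(−0.005)·[0.4289·0.0000 + 0.5711·18.1558] = 10.3178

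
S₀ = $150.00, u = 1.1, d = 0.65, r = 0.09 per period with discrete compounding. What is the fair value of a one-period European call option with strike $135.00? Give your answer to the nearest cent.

Risk-neutral probability p = (1 + 0.09 − 0.65)/(1.1 − 0.65) = 0.4400/0.4500 = 0.9778
Terminal stock prices: S_u = 165, S_d = 97.5
Terminal payoffs (S − K): max(30, 0) = 30, max(-37.5, 0) = 0
Node 0 (S = 150): V_0 = 1/1.09·[0.9778·30.0000 + 0.0222·0.0000] = 26.9113

$26.91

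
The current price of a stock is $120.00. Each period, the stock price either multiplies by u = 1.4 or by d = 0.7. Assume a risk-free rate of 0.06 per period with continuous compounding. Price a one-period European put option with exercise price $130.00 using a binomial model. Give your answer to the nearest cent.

$20.93

Risk-neutral probability p = (e^0.06 − 0.7)/(1.4 − 0.7) = 0.3618/0.7000 = 0.5169
Terminal stock prices: S_u = 168, S_d = 84
Terminal payoffs (K − S): max(-38, 0) = 0, max(46, 0) = 46
Node 0 (S = 120): V_0 = e^(−0.06)·[0.5169·0.0000 + 0.4831·46.0000] = 20.9281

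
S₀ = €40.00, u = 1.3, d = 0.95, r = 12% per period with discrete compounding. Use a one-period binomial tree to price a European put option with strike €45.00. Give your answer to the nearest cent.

Risk-neutral probability p = (1 + 0.12 − 0.95)/(1.3 − 0.95) = 0.1700/0.3500 = 0.4857
Terminal stock prices: S_u = 52, S_d = 38
Terminal payoffs (K − S): max(-7, 0) = 0, max(7, 0) = 7
Node 0 (S = 40): V_0 = 1/1.12·[0.4857·0.0000 + 0.5143·7.0000] = 3.2143

€3.21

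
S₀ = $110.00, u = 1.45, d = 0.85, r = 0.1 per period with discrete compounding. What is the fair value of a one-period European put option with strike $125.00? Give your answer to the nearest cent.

Risk-neutral probability p = (1 + 0.1 − 0.85)/(1.45 − 0.85) = 0.2500/0.6000 = 0.4167
Terminal stock prices: S_u = 159.5, S_d = 93.5
Terminal payoffs (K − S): max(-34.5, 0) = 0, max(31.5, 0) = 31.5
Node 0 (S = 110): V_0 = 1/1.1·[0.4167·0.0000 + 0.5833·31.5000] = 16.7045

$16.70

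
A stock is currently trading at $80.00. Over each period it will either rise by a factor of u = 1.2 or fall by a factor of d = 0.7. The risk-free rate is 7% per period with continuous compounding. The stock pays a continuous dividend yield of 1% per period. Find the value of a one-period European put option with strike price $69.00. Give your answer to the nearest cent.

Per-period risk-free factor R = e^0.07 = 1.0725; dividend-adjusted growth = e^(0.07−0.01) = 1.0618.
Risk-neutral probability p = (1.0618 − 0.7)/(1.2 − 0.7) = 0.3618/0.5000 = 0.7237
Terminal stock prices: S_u = 96, S_d = 56
Terminal payoffs (K − S): max(-27, 0) = 0, max(13, 0) = 13
Node 0 (S = 80): V_0 = e^(−0.07)·[0.7237·0.0000 + 0.2763·13.0000] = 3.3494

$3.35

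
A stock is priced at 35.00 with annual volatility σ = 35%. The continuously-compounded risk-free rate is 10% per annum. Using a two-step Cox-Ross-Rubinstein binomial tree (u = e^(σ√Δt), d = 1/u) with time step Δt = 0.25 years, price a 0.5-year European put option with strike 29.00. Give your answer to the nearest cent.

CRR parameters: u = e^(σ√Δt) = e^(0.35·√0.25) = 1.1912, d = 1/u = 0.8395
Per-period rate: rΔt = 0.1·0.25 = 0.025, so R = e^0.025 = 1.0253
Risk-neutral probability p = (e^0.025 − 0.8395)/(1.1912 − 0.8395) = 0.1859/0.3518 = 0.5283
Terminal stock prices: S_uu = 49.67, S_ud = 35, S_dd = 24.66
Terminal payoffs (K − S): max(-20.67, 0) = 0, max(-6, 0) = 0, max(4.336, 0) = 4.336
Node u (S = 41.69): V_u = e^(−0.025)·[0.5283·0.0000 + 0.4717·0.0000] = 0.0000
Node d (S = 29.38): V_d = e^(−0.025)·[0.5283·0.0000 + 0.4717·4.3359] = 1.9947
Node 0 (S = 35): V_0 = e^(−0.025)·[0.5283·0.0000 + 0.4717·1.9947] = 0.9176

0.92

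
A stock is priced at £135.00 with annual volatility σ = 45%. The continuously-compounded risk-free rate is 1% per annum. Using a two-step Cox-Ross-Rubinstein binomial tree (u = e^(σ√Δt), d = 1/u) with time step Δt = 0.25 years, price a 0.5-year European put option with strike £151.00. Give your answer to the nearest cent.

£27.45

CRR parameters: u = e^(σ√Δt) = e^(0.45·√0.25) = 1.2523, d = 1/u = 0.7985
Per-period rate: rΔt = 0.01·0.25 = 0.0025, so R = e^0.0025 = 1.0025
Risk-neutral probability p = (e^0.0025 − 0.7985)/(1.2523 − 0.7985) = 0.2040/0.4538 = 0.4495
Terminal stock prices: S_uu = 211.7, S_ud = 135, S_dd = 86.08
Terminal payoffs (K − S): max(-60.72, 0) = 0, max(16, 0) = 16, max(64.92, 0) = 64.92
Node u (S = 169.1): V_u = e^(−0.0025)·[0.4495·0.0000 + 0.5505·16.0000] = 8.7860
Node d (S = 107.8): V_d = e^(−0.0025)·[0.4495·16.0000 + 0.5505·64.9202] = 42.8233
Node 0 (S = 135): V_0 = e^(−0.0025)·[0.4495·8.7860 + 0.5505·42.8233] = 27.4547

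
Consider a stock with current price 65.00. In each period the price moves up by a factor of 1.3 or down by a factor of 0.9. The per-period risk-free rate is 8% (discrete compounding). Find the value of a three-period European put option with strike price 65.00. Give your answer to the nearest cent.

Risk-neutral probability p = (1 + 0.08 − 0.9)/(1.3 − 0.9) = 0.1800/0.4000 = 0.4500
Terminal stock prices: S_uuu = 142.8, S_uud = 98.87, S_udd = 68.45, S_ddd = 47.39
Terminal payoffs (K − S): max(-77.81, 0) = 0, max(-33.87, 0) = 0, max(-3.445, 0) = 0, max(17.61, 0) = 17.61
Node uu (S = 109.9): V_uu = 1/1.08·[0.4500·0.0000 + 0.5500·0.0000] = 0.0000
Node ud (S = 76.05): V_ud = 1/1.08·[0.4500·0.0000 + 0.5500·0.0000] = 0.0000
Node dd (S = 52.65): V_dd = 1/1.08·[0.4500·0.0000 + 0.5500·17.6150] = 8.9706
Node u (S = 84.5): V_u = 1/1.08·[0.4500·0.0000 + 0.5500·0.0000] = 0.0000
Node d (S = 58.5): V_d = 1/1.08·[0.4500·0.0000 + 0.5500·8.9706] = 4.5684
Node 0 (S = 65): V_0 = 1/1.08·[0.4500·0.0000 + 0.5500·4.5684] = 2.3265

2.33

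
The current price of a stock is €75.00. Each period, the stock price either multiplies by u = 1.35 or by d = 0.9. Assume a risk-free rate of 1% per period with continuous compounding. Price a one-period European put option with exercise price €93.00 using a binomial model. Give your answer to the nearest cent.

Risk-neutral probability p = (e^0.01 − 0.9)/(1.35 − 0.9) = 0.1101/0.4500 = 0.2446
Terminal stock prices: S_u = 101.2, S_d = 67.5
Terminal payoffs (K − S): max(-8.25, 0) = 0, max(25.5, 0) = 25.5
Node 0 (S = 75): V_0 = e^(−0.01)·[0.2446·0.0000 + 0.7554·25.5000] = 19.0721

€19.07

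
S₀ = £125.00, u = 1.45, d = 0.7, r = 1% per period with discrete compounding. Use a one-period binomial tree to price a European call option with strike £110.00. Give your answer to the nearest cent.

Risk-neutral probability p = (1 + 0.01 − 0.7)/(1.45 − 0.7) = 0.3100/0.7500 = 0.4133
Terminal stock prices: S_u = 181.2, S_d = 87.5
Terminal payoffs (S − K): max(71.25, 0) = 71.25, max(-22.5, 0) = 0
Node 0 (S = 125): V_0 = 1/1.01·[0.4133·71.2500 + 0.5867·0.0000] = 29.1584

£29.16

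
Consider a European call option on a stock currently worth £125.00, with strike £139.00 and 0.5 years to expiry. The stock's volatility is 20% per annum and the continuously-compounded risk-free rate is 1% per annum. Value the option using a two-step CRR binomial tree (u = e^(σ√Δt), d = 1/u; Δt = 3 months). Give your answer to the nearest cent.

£3.23

CRR parameters: u = e^(σ√Δt) = e^(0.2·√0.25) = 1.1052, d = 1/u = 0.9048
Per-period rate: rΔt = 0.01·0.25 = 0.0025, so R = e^0.0025 = 1.0025
Risk-neutral probability p = (e^0.0025 − 0.9048)/(1.1052 − 0.9048) = 0.0977/0.2003 = 0.4875
Terminal stock prices: S_uu = 152.7, S_ud = 125, S_dd = 102.3
Terminal payoffs (S − K): max(13.68, 0) = 13.68, max(-14, 0) = 0, max(-36.66, 0) = 0
Node u (S = 138.1): V_u = e^(−0.0025)·[0.4875·13.6753 + 0.5125·0.0000] = 6.6503
Node d (S = 113.1): V_d = e^(−0.0025)·[0.4875·0.0000 + 0.5125·0.0000] = 0.0000
Node 0 (S = 125): V_0 = e^(−0.0025)·[0.4875·6.6503 + 0.5125·0.0000] = 3.2340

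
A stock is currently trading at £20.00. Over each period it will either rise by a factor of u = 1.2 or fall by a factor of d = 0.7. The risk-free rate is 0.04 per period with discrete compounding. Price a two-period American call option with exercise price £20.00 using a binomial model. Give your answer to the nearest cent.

Risk-neutral probability p = (1 + 0.04 − 0.7)/(1.2 − 0.7) = 0.3400/0.5000 = 0.6800
Terminal stock prices: S_uu = 28.8, S_ud = 16.8, S_dd = 9.8
Terminal payoffs (S − K): max(8.8, 0) = 8.8, max(-3.2, 0) = 0, max(-10.2, 0) = 0
Node u (S = 24): continuation = 1/1.04·[0.6800·8.8000 + 0.3200·0.0000] = 5.7538; exercise value = 4.0000 ≤ continuation, so V_u = 5.7538
Node d (S = 14): continuation = 1/1.04·[0.6800·0.0000 + 0.3200·0.0000] = 0.0000; exercise value = 0.0000 ≤ continuation, so V_d = 0.0000
Node 0 (S = 20): continuation = 1/1.04·[0.6800·5.7538 + 0.3200·0.0000] = 3.7621; exercise value = 0.0000 ≤ continuation, so V_0 = 3.7621

£3.76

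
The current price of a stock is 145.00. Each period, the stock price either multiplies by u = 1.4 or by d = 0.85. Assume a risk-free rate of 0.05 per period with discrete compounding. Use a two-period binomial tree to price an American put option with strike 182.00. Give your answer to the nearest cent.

Risk-neutral probability p = (1 + 0.05 − 0.85)/(1.4 − 0.85) = 0.2000/0.5500 = 0.3636
Terminal stock prices: S_uu = 284.2, S_ud = 172.5, S_dd = 104.8
Terminal payoffs (K − S): max(-102.2, 0) = 0, max(9.45, 0) = 9.45, max(77.24, 0) = 77.24
Node u (S = 203): continuation = 1/1.05·[0.3636·0.0000 + 0.6364·9.4500] = 5.7273; exercise value = 0.0000 ≤ continuation, so V_u = 5.7273
Node d (S = 123.2): continuation = 1/1.05·[0.3636·9.4500 + 0.6364·77.2375] = 50.0833; exercise value = 58.7500 > continuation, so V_d = 58.7500 (exercise)
Node 0 (S = 145): continuation = 1/1.05·[0.3636·5.7273 + 0.6364·58.7500] = 37.5895; exercise value = 37.0000 ≤ continuation, so V_0 = 37.5895

37.59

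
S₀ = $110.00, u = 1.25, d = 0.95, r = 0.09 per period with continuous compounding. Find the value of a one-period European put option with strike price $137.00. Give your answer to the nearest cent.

$15.43

Risk-neutral probability p = (e^0.09 − 0.95)/(1.25 − 0.95) = 0.1442/0.3000 = 0.4806
Terminal stock prices: S_u = 137.5, S_d = 104.5
Terminal payoffs (K − S): max(-0.5, 0) = 0, max(32.5, 0) = 32.5
Node 0 (S = 110): V_0 = e^(−0.09)·[0.4806·0.0000 + 0.5194·32.5000] = 15.4282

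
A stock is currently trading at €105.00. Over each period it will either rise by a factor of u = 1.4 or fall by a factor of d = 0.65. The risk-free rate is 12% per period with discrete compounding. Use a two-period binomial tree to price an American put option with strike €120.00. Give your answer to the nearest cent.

€21.81

Risk-neutral probability p = (1 + 0.12 − 0.65)/(1.4 − 0.65) = 0.4700/0.7500 = 0.6267
Terminal stock prices: S_uu = 205.8, S_ud = 95.55, S_dd = 44.36
Terminal payoffs (K − S): max(-85.8, 0) = 0, max(24.45, 0) = 24.45, max(75.64, 0) = 75.64
Node u (S = 147): continuation = 1/1.12·[0.6267·0.0000 + 0.3733·24.4500] = 8.1500; exercise value = 0.0000 ≤ continuation, so V_u = 8.1500
Node d (S = 68.25): continuation = 1/1.12·[0.6267·24.4500 + 0.3733·75.6375] = 38.8929; exercise value = 51.7500 > continuation, so V_d = 51.7500 (exercise)
Node 0 (S = 105): continuation = 1/1.12·[0.6267·8.1500 + 0.3733·51.7500] = 21.8101; exercise value = 15.0000 ≤ continuation, so V_0 = 21.8101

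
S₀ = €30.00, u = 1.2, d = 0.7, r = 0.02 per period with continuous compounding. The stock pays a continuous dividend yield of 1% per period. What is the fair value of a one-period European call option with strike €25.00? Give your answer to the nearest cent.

Per-period risk-free factor R = e^0.02 = 1.0202; dividend-adjusted growth = e^(0.02−0.01) = 1.0101.
Risk-neutral probability p = (1.0101 − 0.7)/(1.2 − 0.7) = 0.3101/0.5000 = 0.6201
Terminal stock prices: S_u = 36, S_d = 21
Terminal payoffs (S − K): max(11, 0) = 11, max(-4, 0) = 0
Node 0 (S = 30): V_0 = e^(−0.02)·[0.6201·11.0000 + 0.3799·0.0000] = 6.6860

€6.69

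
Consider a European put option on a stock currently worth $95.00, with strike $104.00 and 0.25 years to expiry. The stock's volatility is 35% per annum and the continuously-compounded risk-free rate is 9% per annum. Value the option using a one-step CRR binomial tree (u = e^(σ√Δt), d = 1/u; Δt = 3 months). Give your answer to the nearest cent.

CRR parameters: u = e^(σ√Δt) = e^(0.35·√0.25) = 1.1912, d = 1/u = 0.8395
Per-period rate: rΔt = 0.09·0.25 = 0.0225, so R = e^0.0225 = 1.0228
Risk-neutral probability p = (e^0.0225 − 0.8395)/(1.1912 − 0.8395) = 0.1833/0.3518 = 0.5210
Terminal stock prices: S_u = 113.2, S_d = 79.75
Terminal payoffs (K − S): max(-9.168, 0) = 0, max(24.25, 0) = 24.25
Node 0 (S = 95): V_0 = e^(−0.0225)·[0.5210·0.0000 + 0.4790·24.2516] = 11.3570

$11.36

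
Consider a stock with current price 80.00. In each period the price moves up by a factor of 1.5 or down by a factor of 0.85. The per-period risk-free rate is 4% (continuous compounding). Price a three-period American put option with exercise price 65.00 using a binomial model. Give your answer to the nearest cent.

4.96

Risk-neutral probability p = (e^0.04 − 0.85)/(1.5 − 0.85) = 0.1908/0.6500 = 0.2936
Terminal stock prices: S_uuu = 270, S_uud = 153, S_udd = 86.7, S_ddd = 49.13
Terminal payoffs (K − S): max(-205, 0) = 0, max(-88, 0) = 0, max(-21.7, 0) = 0, max(15.87, 0) = 15.87
Node uu (S = 180): continuation = e^(−0.04)·[0.2936·0.0000 + 0.7064·0.0000] = 0.0000; exercise value = 0.0000 ≤ continuation, so V_uu = 0.0000
Node ud (S = 102): continuation = e^(−0.04)·[0.2936·0.0000 + 0.7064·0.0000] = 0.0000; exercise value = 0.0000 ≤ continuation, so V_ud = 0.0000
Node dd (S = 57.8): continuation = e^(−0.04)·[0.2936·0.0000 + 0.7064·15.8700] = 10.7717; exercise value = 7.2000 ≤ continuation, so V_dd = 10.7717
Node u (S = 120): continuation = e^(−0.04)·[0.2936·0.0000 + 0.7064·0.0000] = 0.0000; exercise value = 0.0000 ≤ continuation, so V_u = 0.0000
Node d (S = 68): continuation = e^(−0.04)·[0.2936·0.0000 + 0.7064·10.7717] = 7.3112; exercise value = 0.0000 ≤ continuation, so V_d = 7.3112
Node 0 (S = 80): continuation = e^(−0.04)·[0.2936·0.0000 + 0.7064·7.3112] = 4.9625; exercise value = 0.0000 ≤ continuation, so V_0 = 4.9625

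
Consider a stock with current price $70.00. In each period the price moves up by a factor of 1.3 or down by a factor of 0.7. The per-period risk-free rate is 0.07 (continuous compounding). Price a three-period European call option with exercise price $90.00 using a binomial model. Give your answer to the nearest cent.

Risk-neutral probability p = (e^0.07 − 0.7)/(1.3 − 0.7) = 0.3725/0.6000 = 0.6208
Terminal stock prices: S_uuu = 153.8, S_uud = 82.81, S_udd = 44.59, S_ddd = 24.01
Terminal payoffs (S − K): max(63.79, 0) = 63.79, max(-7.19, 0) = 0, max(-45.41, 0) = 0, max(-65.99, 0) = 0
Node uu (S = 118.3): V_uu = e^(−0.07)·[0.6208·63.7900 + 0.3792·0.0000] = 36.9264
Node ud (S = 63.7): V_ud = e^(−0.07)·[0.6208·0.0000 + 0.3792·0.0000] = 0.0000
Node dd (S = 34.3): V_dd = e^(−0.07)·[0.6208·0.0000 + 0.3792·0.0000] = 0.0000
Node u (S = 91): V_u = e^(−0.07)·[0.6208·36.9264 + 0.3792·0.0000] = 21.3757
Node d (S = 49): V_d = e^(−0.07)·[0.6208·0.0000 + 0.3792·0.0000] = 0.0000
Node 0 (S = 70): V_0 = e^(−0.07)·[0.6208·21.3757 + 0.3792·0.0000] = 12.3738

$12.37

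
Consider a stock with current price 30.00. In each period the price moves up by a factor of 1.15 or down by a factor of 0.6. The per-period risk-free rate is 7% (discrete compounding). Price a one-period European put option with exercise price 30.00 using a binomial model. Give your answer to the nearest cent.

Risk-neutral probability p = (1 + 0.07 − 0.6)/(1.15 − 0.6) = 0.4700/0.5500 = 0.8545
Terminal stock prices: S_u = 34.5, S_d = 18
Terminal payoffs (K − S): max(-4.5, 0) = 0, max(12, 0) = 12
Node 0 (S = 30): V_0 = 1/1.07·[0.8545·0.0000 + 0.1455·12.0000] = 1.6313

1.63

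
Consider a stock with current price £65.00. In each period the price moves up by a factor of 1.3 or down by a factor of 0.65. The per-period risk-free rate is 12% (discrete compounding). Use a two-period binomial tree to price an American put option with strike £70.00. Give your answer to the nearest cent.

Risk-neutral probability p = (1 + 0.12 − 0.65)/(1.3 − 0.65) = 0.4700/0.6500 = 0.7231
Terminal stock prices: S_uu = 109.9, S_ud = 54.93, S_dd = 27.46
Terminal payoffs (K − S): max(-39.85, 0) = 0, max(15.07, 0) = 15.07, max(42.54, 0) = 42.54
Node u (S = 84.5): continuation = 1/1.12·[0.7231·0.0000 + 0.2769·15.0750] = 3.7273; exercise value = 0.0000 ≤ continuation, so V_u = 3.7273
Node d (S = 42.25): continuation = 1/1.12·[0.7231·15.0750 + 0.2769·42.5375] = 20.2500; exercise value = 27.7500 > continuation, so V_d = 27.7500 (exercise)
Node 0 (S = 65): continuation = 1/1.12·[0.7231·3.7273 + 0.2769·27.7500] = 9.2676; exercise value = 5.0000 ≤ continuation, so V_0 = 9.2676

£9.27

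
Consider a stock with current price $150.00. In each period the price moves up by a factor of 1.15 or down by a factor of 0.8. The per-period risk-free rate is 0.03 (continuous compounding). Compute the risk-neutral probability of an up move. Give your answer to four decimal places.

Risk-neutral probability p = (e^0.03 − 0.8)/(1.15 − 0.8) = 0.2305/0.3500 = 0.6584

p = 0.6584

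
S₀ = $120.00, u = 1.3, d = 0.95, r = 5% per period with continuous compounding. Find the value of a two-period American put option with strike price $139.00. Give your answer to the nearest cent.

Risk-neutral probability p = (e^0.05 − 0.95)/(1.3 − 0.95) = 0.1013/0.3500 = 0.2893
Terminal stock prices: S_uu = 202.8, S_ud = 148.2, S_dd = 108.3
Terminal payoffs (K − S): max(-63.8, 0) = 0, max(-9.2, 0) = 0, max(30.7, 0) = 30.7
Node u (S = 156): continuation = e^(−0.05)·[0.2893·0.0000 + 0.7107·0.0000] = 0.0000; exercise value = 0.0000 ≤ continuation, so V_u = 0.0000
Node d (S = 114): continuation = e^(−0.05)·[0.2893·0.0000 + 0.7107·30.7000] = 20.7530; exercise value = 25.0000 > continuation, so V_d = 25.0000 (exercise)
Node 0 (S = 120): continuation = e^(−0.05)·[0.2893·0.0000 + 0.7107·25.0000] = 16.8999; exercise value = 19.0000 > continuation, so V_0 = 19.0000 (exercise)

$19.00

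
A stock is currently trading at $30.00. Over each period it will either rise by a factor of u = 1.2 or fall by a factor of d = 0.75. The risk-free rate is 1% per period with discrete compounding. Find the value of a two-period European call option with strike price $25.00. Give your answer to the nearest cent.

Risk-neutral probability p = (1 + 0.01 − 0.75)/(1.2 − 0.75) = 0.2600/0.4500 = 0.5778
Terminal stock prices: S_uu = 43.2, S_ud = 27, S_dd = 16.88
Terminal payoffs (S − K): max(18.2, 0) = 18.2, max(2, 0) = 2, max(-8.125, 0) = 0
Node u (S = 36): V_u = 1/1.01·[0.5778·18.2000 + 0.4222·2.0000] = 11.2475
Node d (S = 22.5): V_d = 1/1.01·[0.5778·2.0000 + 0.4222·0.0000] = 1.1441
Node 0 (S = 30): V_0 = 1/1.01·[0.5778·11.2475 + 0.4222·1.1441] = 6.9125

$6.91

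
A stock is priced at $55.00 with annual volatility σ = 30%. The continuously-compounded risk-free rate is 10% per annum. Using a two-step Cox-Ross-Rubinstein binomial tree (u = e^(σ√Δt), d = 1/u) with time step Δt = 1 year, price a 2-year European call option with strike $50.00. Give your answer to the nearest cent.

$16.68

CRR parameters: u = e^(σ√Δt) = e^(0.3·√1) = 1.3499, d = 1/u = 0.7408
Per-period rate: rΔt = 0.1·1 = 0.1, so R = e^0.1 = 1.1052
Risk-neutral probability p = (e^0.1 − 0.7408)/(1.3499 − 0.7408) = 0.3644/0.6090 = 0.5982
Terminal stock prices: S_uu = 100.2, S_ud = 55, S_dd = 30.18
Terminal payoffs (S − K): max(50.22, 0) = 50.22, max(5, 0) = 5, max(-19.82, 0) = 0
Node u (S = 74.24): V_u = e^(−0.1)·[0.5982·50.2165 + 0.4018·5.0000] = 29.0004
Node d (S = 40.75): V_d = e^(−0.1)·[0.5982·5.0000 + 0.4018·0.0000] = 2.7066
Node 0 (S = 55): V_0 = e^(−0.1)·[0.5982·29.0004 + 0.4018·2.7066] = 16.6821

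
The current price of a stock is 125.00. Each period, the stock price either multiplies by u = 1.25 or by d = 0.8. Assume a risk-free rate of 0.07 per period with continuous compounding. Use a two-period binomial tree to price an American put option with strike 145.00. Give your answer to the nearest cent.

20.70

Risk-neutral probability p = (e^0.07 − 0.8)/(1.25 − 0.8) = 0.2725/0.4500 = 0.6056
Terminal stock prices: S_uu = 195.3, S_ud = 125, S_dd = 80
Terminal payoffs (K − S): max(-50.31, 0) = 0, max(20, 0) = 20, max(65, 0) = 65
Node u (S = 156.2): continuation = e^(−0.07)·[0.6056·0.0000 + 0.3944·20.0000] = 7.3552; exercise value = 0.0000 ≤ continuation, so V_u = 7.3552
Node d (S = 100): continuation = e^(−0.07)·[0.6056·20.0000 + 0.3944·65.0000] = 35.1971; exercise value = 45.0000 > continuation, so V_d = 45.0000 (exercise)
Node 0 (S = 125): continuation = e^(−0.07)·[0.6056·7.3552 + 0.3944·45.0000] = 20.7022; exercise value = 20.0000 ≤ continuation, so V_0 = 20.7022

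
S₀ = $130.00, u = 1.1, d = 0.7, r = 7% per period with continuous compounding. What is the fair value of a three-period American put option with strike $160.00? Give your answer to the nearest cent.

Risk-neutral probability p = (e^0.07 − 0.7)/(1.1 − 0.7) = 0.3725/0.4000 = 0.9313
Terminal stock prices: S_uuu = 173, S_uud = 110.1, S_udd = 70.07, S_ddd = 44.59
Terminal payoffs (K − S): max(-13.03, 0) = 0, max(49.89, 0) = 49.89, max(89.93, 0) = 89.93, max(115.4, 0) = 115.4
Node uu (S = 157.3): continuation = e^(−0.07)·[0.9313·0.0000 + 0.0687·49.8900] = 3.1971; exercise value = 2.7000 ≤ continuation, so V_uu = 3.1971
Node ud (S = 100.1): continuation = e^(−0.07)·[0.9313·49.8900 + 0.0687·89.9300] = 49.0830; exercise value = 59.9000 > continuation, so V_ud = 59.9000 (exercise)
Node dd (S = 63.7): continuation = e^(−0.07)·[0.9313·89.9300 + 0.0687·115.4100] = 85.4830; exercise value = 96.3000 > continuation, so V_dd = 96.3000 (exercise)
Node u (S = 143): continuation = e^(−0.07)·[0.9313·3.1971 + 0.0687·59.9000] = 6.6146; exercise value = 17.0000 > continuation, so V_u = 17.0000 (exercise)
Node d (S = 91): continuation = e^(−0.07)·[0.9313·59.9000 + 0.0687·96.3000] = 58.1830; exercise value = 69.0000 > continuation, so V_d = 69.0000 (exercise)
Node 0 (S = 130): continuation = e^(−0.07)·[0.9313·17.0000 + 0.0687·69.0000] = 19.1830; exercise value = 30.0000 > continuation, so V_0 = 30.0000 (exercise)

$30.00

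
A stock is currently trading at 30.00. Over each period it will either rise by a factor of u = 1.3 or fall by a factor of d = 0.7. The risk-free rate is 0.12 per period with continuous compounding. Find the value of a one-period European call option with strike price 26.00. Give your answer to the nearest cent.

8.22

Risk-neutral probability p = (e^0.12 − 0.7)/(1.3 − 0.7) = 0.4275/0.6000 = 0.7125
Terminal stock prices: S_u = 39, S_d = 21
Terminal payoffs (S − K): max(13, 0) = 13, max(-5, 0) = 0
Node 0 (S = 30): V_0 = e^(−0.12)·[0.7125·13.0000 + 0.2875·0.0000] = 8.2150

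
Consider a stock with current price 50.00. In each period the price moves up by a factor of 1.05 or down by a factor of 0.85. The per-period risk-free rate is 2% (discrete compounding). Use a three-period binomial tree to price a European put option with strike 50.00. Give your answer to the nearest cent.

1.68

Risk-neutral probability p = (1 + 0.02 − 0.85)/(1.05 − 0.85) = 0.1700/0.2000 = 0.8500
Terminal stock prices: S_uuu = 57.88, S_uud = 46.86, S_udd = 37.93, S_ddd = 30.71
Terminal payoffs (K − S): max(-7.881, 0) = 0, max(3.144, 0) = 3.144, max(12.07, 0) = 12.07, max(19.29, 0) = 19.29
Node uu (S = 55.12): V_uu = 1/1.02·[0.8500·0.0000 + 0.1500·3.1438] = 0.4623
Node ud (S = 44.62): V_ud = 1/1.02·[0.8500·3.1438 + 0.1500·12.0688] = 4.3946
Node dd (S = 36.12): V_dd = 1/1.02·[0.8500·12.0688 + 0.1500·19.2938] = 12.8946
Node u (S = 52.5): V_u = 1/1.02·[0.8500·0.4623 + 0.1500·4.3946] = 1.0315
Node d (S = 42.5): V_d = 1/1.02·[0.8500·4.3946 + 0.1500·12.8946] = 5.5584
Node 0 (S = 50): V_0 = 1/1.02·[0.8500·1.0315 + 0.1500·5.5584] = 1.6770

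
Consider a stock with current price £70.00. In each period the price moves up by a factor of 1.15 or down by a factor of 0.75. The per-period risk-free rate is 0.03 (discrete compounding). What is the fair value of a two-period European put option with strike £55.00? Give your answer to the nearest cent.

£1.33

Risk-neutral probability p = (1 + 0.03 − 0.75)/(1.15 − 0.75) = 0.2800/0.4000 = 0.7000
Terminal stock prices: S_uu = 92.57, S_ud = 60.38, S_dd = 39.38
Terminal payoffs (K − S): max(-37.57, 0) = 0, max(-5.375, 0) = 0, max(15.62, 0) = 15.62
Node u (S = 80.5): V_u = 1/1.03·[0.7000·0.0000 + 0.3000·0.0000] = 0.0000
Node d (S = 52.5): V_d = 1/1.03·[0.7000·0.0000 + 0.3000·15.6250] = 4.5510
Node 0 (S = 70): V_0 = 1/1.03·[0.7000·0.0000 + 0.3000·4.5510] = 1.3255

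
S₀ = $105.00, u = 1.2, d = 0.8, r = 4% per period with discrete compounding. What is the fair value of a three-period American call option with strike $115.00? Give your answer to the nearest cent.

Risk-neutral probability p = (1 + 0.04 − 0.8)/(1.2 − 0.8) = 0.2400/0.4000 = 0.6000
Terminal stock prices: S_uuu = 181.4, S_uud = 121, S_udd = 80.64, S_ddd = 53.76
Terminal payoffs (S − K): max(66.44, 0) = 66.44, max(5.96, 0) = 5.96, max(-34.36, 0) = 0, max(-61.24, 0) = 0
Node uu (S = 151.2): continuation = 1/1.04·[0.6000·66.4400 + 0.4000·5.9600] = 40.6231; exercise value = 36.2000 ≤ continuation, so V_uu = 40.6231
Node ud (S = 100.8): continuation = 1/1.04·[0.6000·5.9600 + 0.4000·0.0000] = 3.4385; exercise value = 0.0000 ≤ continuation, so V_ud = 3.4385
Node dd (S = 67.2): continuation = 1/1.04·[0.6000·0.0000 + 0.4000·0.0000] = 0.0000; exercise value = 0.0000 ≤ continuation, so V_dd = 0.0000
Node u (S = 126): continuation = 1/1.04·[0.6000·40.6231 + 0.4000·3.4385] = 24.7589; exercise value = 11.0000 ≤ continuation, so V_u = 24.7589
Node d (S = 84): continuation = 1/1.04·[0.6000·3.4385 + 0.4000·0.0000] = 1.9837; exercise value = 0.0000 ≤ continuation, so V_d = 1.9837
Node 0 (S = 105): continuation = 1/1.04·[0.6000·24.7589 + 0.4000·1.9837] = 15.0469; exercise value = 0.0000 ≤ continuation, so V_0 = 15.0469

$15.05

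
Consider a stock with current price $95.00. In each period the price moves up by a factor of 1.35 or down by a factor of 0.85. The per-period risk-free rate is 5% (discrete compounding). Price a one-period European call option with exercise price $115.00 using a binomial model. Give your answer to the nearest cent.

$5.05

Risk-neutral probability p = (1 + 0.05 − 0.85)/(1.35 − 0.85) = 0.2000/0.5000 = 0.4000
Terminal stock prices: S_u = 128.2, S_d = 80.75
Terminal payoffs (S − K): max(13.25, 0) = 13.25, max(-34.25, 0) = 0
Node 0 (S = 95): V_0 = 1/1.05·[0.4000·13.2500 + 0.6000·0.0000] = 5.0476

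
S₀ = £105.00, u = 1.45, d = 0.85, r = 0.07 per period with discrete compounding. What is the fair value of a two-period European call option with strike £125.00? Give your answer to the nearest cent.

Risk-neutral probability p = (1 + 0.07 − 0.85)/(1.45 − 0.85) = 0.2200/0.6000 = 0.3667
Terminal stock prices: S_uu = 220.8, S_ud = 129.4, S_dd = 75.86
Terminal payoffs (S − K): max(95.76, 0) = 95.76, max(4.412, 0) = 4.412, max(-49.14, 0) = 0
Node u (S = 152.2): V_u = 1/1.07·[0.3667·95.7625 + 0.6333·4.4125] = 35.4276
Node d (S = 89.25): V_d = 1/1.07·[0.3667·4.4125 + 0.6333·0.0000] = 1.5121
Node 0 (S = 105): V_0 = 1/1.07·[0.3667·35.4276 + 0.6333·1.5121] = 13.0353

£13.04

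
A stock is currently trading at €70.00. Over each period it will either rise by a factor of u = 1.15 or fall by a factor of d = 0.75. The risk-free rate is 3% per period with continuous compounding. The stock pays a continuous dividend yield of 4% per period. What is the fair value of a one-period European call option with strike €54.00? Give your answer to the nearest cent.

€15.43

Per-period risk-free factor R = e^0.03 = 1.0305; dividend-adjusted growth = e^(0.03−0.04) = 0.9900.
Risk-neutral probability p = (0.9900 − 0.75)/(1.15 − 0.75) = 0.2400/0.4000 = 0.6001
Terminal stock prices: S_u = 80.5, S_d = 52.5
Terminal payoffs (S − K): max(26.5, 0) = 26.5, max(-1.5, 0) = 0
Node 0 (S = 70): V_0 = e^(−0.03)·[0.6001·26.5000 + 0.3999·0.0000] = 15.4333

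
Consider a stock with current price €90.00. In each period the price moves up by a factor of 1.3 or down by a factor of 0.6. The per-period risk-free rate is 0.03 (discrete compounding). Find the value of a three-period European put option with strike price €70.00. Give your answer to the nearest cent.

€9.65

Risk-neutral probability p = (1 + 0.03 − 0.6)/(1.3 − 0.6) = 0.4300/0.7000 = 0.6143
Terminal stock prices: S_uuu = 197.7, S_uud = 91.26, S_udd = 42.12, S_ddd = 19.44
Terminal payoffs (K − S): max(-127.7, 0) = 0, max(-21.26, 0) = 0, max(27.88, 0) = 27.88, max(50.56, 0) = 50.56
Node uu (S = 152.1): V_uu = 1/1.03·[0.6143·0.0000 + 0.3857·0.0000] = 0.0000
Node ud (S = 70.2): V_ud = 1/1.03·[0.6143·0.0000 + 0.3857·27.8800] = 10.4405
Node dd (S = 32.4): V_dd = 1/1.03·[0.6143·27.8800 + 0.3857·50.5600] = 35.5612
Node u (S = 117): V_u = 1/1.03·[0.6143·0.0000 + 0.3857·10.4405] = 3.9098
Node d (S = 54): V_d = 1/1.03·[0.6143·10.4405 + 0.3857·35.5612] = 19.5436
Node 0 (S = 90): V_0 = 1/1.03·[0.6143·3.9098 + 0.3857·19.5436] = 9.6504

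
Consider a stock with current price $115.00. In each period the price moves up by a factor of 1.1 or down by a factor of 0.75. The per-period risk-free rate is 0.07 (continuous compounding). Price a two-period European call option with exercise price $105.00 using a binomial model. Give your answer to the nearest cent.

Risk-neutral probability p = (e^0.07 − 0.75)/(1.1 − 0.75) = 0.3225/0.3500 = 0.9215
Terminal stock prices: S_uu = 139.2, S_ud = 94.88, S_dd = 64.69
Terminal payoffs (S − K): max(34.15, 0) = 34.15, max(-10.12, 0) = 0, max(-40.31, 0) = 0
Node u (S = 126.5): V_u = e^(−0.07)·[0.9215·34.1500 + 0.0785·0.0000] = 29.3402
Node d (S = 86.25): V_d = e^(−0.07)·[0.9215·0.0000 + 0.0785·0.0000] = 0.0000
Node 0 (S = 115): V_0 = e^(−0.07)·[0.9215·29.3402 + 0.0785·0.0000] = 25.2078

$25.21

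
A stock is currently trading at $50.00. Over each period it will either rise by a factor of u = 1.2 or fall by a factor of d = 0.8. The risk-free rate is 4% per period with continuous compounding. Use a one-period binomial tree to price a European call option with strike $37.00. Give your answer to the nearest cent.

$14.45

Risk-neutral probability p = (e^0.04 − 0.8)/(1.2 − 0.8) = 0.2408/0.4000 = 0.6020
Terminal stock prices: S_u = 60, S_d = 40
Terminal payoffs (S − K): max(23, 0) = 23, max(3, 0) = 3
Node 0 (S = 50): V_0 = e^(−0.04)·[0.6020·23.0000 + 0.3980·3.0000] = 14.4508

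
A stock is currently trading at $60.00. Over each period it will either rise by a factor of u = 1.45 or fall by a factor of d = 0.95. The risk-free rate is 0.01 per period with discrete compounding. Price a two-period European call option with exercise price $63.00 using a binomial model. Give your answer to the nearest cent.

$4.96

Risk-neutral probability p = (1 + 0.01 − 0.95)/(1.45 − 0.95) = 0.0600/0.5000 = 0.1200
Terminal stock prices: S_uu = 126.2, S_ud = 82.65, S_dd = 54.15
Terminal payoffs (S − K): max(63.15, 0) = 63.15, max(19.65, 0) = 19.65, max(-8.85, 0) = 0
Node u (S = 87): V_u = 1/1.01·[0.1200·63.1500 + 0.8800·19.6500] = 24.6238
Node d (S = 57): V_d = 1/1.01·[0.1200·19.6500 + 0.8800·0.0000] = 2.3347
Node 0 (S = 60): V_0 = 1/1.01·[0.1200·24.6238 + 0.8800·2.3347] = 4.9597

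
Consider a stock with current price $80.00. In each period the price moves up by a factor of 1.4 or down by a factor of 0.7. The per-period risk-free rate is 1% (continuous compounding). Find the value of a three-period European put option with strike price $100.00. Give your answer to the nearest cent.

Risk-neutral probability p = (e^0.01 − 0.7)/(1.4 − 0.7) = 0.3101/0.7000 = 0.4429
Terminal stock prices: S_uuu = 219.5, S_uud = 109.8, S_udd = 54.88, S_ddd = 27.44
Terminal payoffs (K − S): max(-119.5, 0) = 0, max(-9.76, 0) = 0, max(45.12, 0) = 45.12, max(72.56, 0) = 72.56
Node uu (S = 156.8): V_uu = e^(−0.01)·[0.4429·0.0000 + 0.5571·0.0000] = 0.0000
Node ud (S = 78.4): V_ud = e^(−0.01)·[0.4429·0.0000 + 0.5571·45.1200] = 24.8850
Node dd (S = 39.2): V_dd = e^(−0.01)·[0.4429·45.1200 + 0.5571·72.5600] = 59.8050
Node u (S = 112): V_u = e^(−0.01)·[0.4429·0.0000 + 0.5571·24.8850] = 13.7248
Node d (S = 56): V_d = e^(−0.01)·[0.4429·24.8850 + 0.5571·59.8050] = 43.8967
Node 0 (S = 80): V_0 = e^(−0.01)·[0.4429·13.7248 + 0.5571·43.8967] = 30.2289

$30.23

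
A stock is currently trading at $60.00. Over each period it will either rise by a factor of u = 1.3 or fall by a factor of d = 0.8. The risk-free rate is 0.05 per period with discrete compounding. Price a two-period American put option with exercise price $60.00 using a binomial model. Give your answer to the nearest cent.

Risk-neutral probability p = (1 + 0.05 − 0.8)/(1.3 − 0.8) = 0.2500/0.5000 = 0.5000
Terminal stock prices: S_uu = 101.4, S_ud = 62.4, S_dd = 38.4
Terminal payoffs (K − S): max(-41.4, 0) = 0, max(-2.4, 0) = 0, max(21.6, 0) = 21.6
Node u (S = 78): continuation = 1/1.05·[0.5000·0.0000 + 0.5000·0.0000] = 0.0000; exercise value = 0.0000 ≤ continuation, so V_u = 0.0000
Node d (S = 48): continuation = 1/1.05·[0.5000·0.0000 + 0.5000·21.6000] = 10.2857; exercise value = 12.0000 > continuation, so V_d = 12.0000 (exercise)
Node 0 (S = 60): continuation = 1/1.05·[0.5000·0.0000 + 0.5000·12.0000] = 5.7143; exercise value = 0.0000 ≤ continuation, so V_0 = 5.7143

$5.71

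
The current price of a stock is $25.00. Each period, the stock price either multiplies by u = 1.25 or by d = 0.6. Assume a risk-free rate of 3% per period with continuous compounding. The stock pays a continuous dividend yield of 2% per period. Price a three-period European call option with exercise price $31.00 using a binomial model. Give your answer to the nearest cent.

Per-period risk-free factor R = e^0.03 = 1.0305; dividend-adjusted growth = e^(0.03−0.02) = 1.0101.
Risk-neutral probability p = (1.0101 − 0.6)/(1.25 − 0.6) = 0.4101/0.6500 = 0.6308
Terminal stock prices: S_uuu = 48.83, S_uud = 23.44, S_udd = 11.25, S_ddd = 5.4
Terminal payoffs (S − K): max(17.83, 0) = 17.83, max(-7.562, 0) = 0, max(-19.75, 0) = 0, max(-25.6, 0) = 0
Node uu (S = 39.06): V_uu = e^(−0.03)·[0.6308·17.8281 + 0.3692·0.0000] = 10.9144
Node ud (S = 18.75): V_ud = e^(−0.03)·[0.6308·0.0000 + 0.3692·0.0000] = 0.0000
Node dd (S = 9): V_dd = e^(−0.03)·[0.6308·0.0000 + 0.3692·0.0000] = 0.0000
Node u (S = 31.25): V_u = e^(−0.03)·[0.6308·10.9144 + 0.3692·0.0000] = 6.6818
Node d (S = 15): V_d = e^(−0.03)·[0.6308·0.0000 + 0.3692·0.0000] = 0.0000
Node 0 (S = 25): V_0 = e^(−0.03)·[0.6308·6.6818 + 0.3692·0.0000] = 4.0906

$4.09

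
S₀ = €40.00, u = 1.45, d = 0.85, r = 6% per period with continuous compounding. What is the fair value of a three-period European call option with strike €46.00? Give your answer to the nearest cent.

Risk-neutral probability p = (e^0.06 − 0.85)/(1.45 − 0.85) = 0.2118/0.6000 = 0.3531
Terminal stock prices: S_uuu = 121.9, S_uud = 71.48, S_udd = 41.9, S_ddd = 24.56
Terminal payoffs (S − K): max(75.94, 0) = 75.94, max(25.48, 0) = 25.48, max(-4.095, 0) = 0, max(-21.44, 0) = 0
Node uu (S = 84.1): V_uu = e^(−0.06)·[0.3531·75.9450 + 0.6469·25.4850] = 40.7788
Node ud (S = 49.3): V_ud = e^(−0.06)·[0.3531·25.4850 + 0.6469·0.0000] = 8.4738
Node dd (S = 28.9): V_dd = e^(−0.06)·[0.3531·0.0000 + 0.6469·0.0000] = 0.0000
Node u (S = 58): V_u = e^(−0.06)·[0.3531·40.7788 + 0.6469·8.4738] = 18.7217
Node d (S = 34): V_d = e^(−0.06)·[0.3531·8.4738 + 0.6469·0.0000] = 2.8175
Node 0 (S = 40): V_0 = e^(−0.06)·[0.3531·18.7217 + 0.6469·2.8175] = 7.9416

€7.94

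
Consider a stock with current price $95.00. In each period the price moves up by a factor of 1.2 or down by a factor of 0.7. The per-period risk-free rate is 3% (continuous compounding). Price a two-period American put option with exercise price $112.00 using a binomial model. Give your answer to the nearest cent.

Risk-neutral probability p = (e^0.03 − 0.7)/(1.2 − 0.7) = 0.3305/0.5000 = 0.6609
Terminal stock prices: S_uu = 136.8, S_ud = 79.8, S_dd = 46.55
Terminal payoffs (K − S): max(-24.8, 0) = 0, max(32.2, 0) = 32.2, max(65.45, 0) = 65.45
Node u (S = 114): continuation = e^(−0.03)·[0.6609·0.0000 + 0.3391·32.2000] = 10.5960; exercise value = 0.0000 ≤ continuation, so V_u = 10.5960
Node d (S = 66.5): continuation = e^(−0.03)·[0.6609·32.2000 + 0.3391·65.4500] = 42.1899; exercise value = 45.5000 > continuation, so V_d = 45.5000 (exercise)
Node 0 (S = 95): continuation = e^(−0.03)·[0.6609·10.5960 + 0.3391·45.5000] = 21.7687; exercise value = 17.0000 ≤ continuation, so V_0 = 21.7687

$21.77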